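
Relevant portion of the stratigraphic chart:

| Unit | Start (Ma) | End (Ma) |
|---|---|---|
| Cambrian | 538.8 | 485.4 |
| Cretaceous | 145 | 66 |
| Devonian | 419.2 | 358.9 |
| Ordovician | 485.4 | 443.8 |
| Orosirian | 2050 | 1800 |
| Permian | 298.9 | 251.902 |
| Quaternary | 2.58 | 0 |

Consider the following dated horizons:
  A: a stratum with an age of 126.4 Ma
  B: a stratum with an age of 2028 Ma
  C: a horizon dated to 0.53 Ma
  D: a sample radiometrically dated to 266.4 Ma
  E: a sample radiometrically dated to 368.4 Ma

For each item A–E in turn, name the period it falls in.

A — Cretaceous; B — Orosirian; C — Quaternary; D — Permian; E — Devonian

A: 126.4 Ma lies in 145–66 Ma, so Cretaceous.
B: 2028 Ma lies in 2050–1800 Ma, so Orosirian.
C: 0.53 Ma lies in 2.58–0 Ma, so Quaternary.
D: 266.4 Ma lies in 298.9–251.902 Ma, so Permian.
E: 368.4 Ma lies in 419.2–358.9 Ma, so Devonian.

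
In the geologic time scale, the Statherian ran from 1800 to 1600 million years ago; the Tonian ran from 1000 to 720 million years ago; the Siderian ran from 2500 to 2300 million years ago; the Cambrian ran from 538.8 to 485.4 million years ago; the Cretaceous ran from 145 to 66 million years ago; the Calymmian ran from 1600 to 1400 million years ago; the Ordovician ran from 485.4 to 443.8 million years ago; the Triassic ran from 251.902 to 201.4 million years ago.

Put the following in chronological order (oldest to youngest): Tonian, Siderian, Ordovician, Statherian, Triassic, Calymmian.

The oldest of these is Siderian (starts 2500 Ma) and the youngest is Triassic (ends 201.4 Ma).
In between, by decreasing start age: Statherian (1800), Calymmian (1600), Tonian (1000), Ordovician (485.4).

Siderian → Statherian → Calymmian → Tonian → Ordovician → Triassic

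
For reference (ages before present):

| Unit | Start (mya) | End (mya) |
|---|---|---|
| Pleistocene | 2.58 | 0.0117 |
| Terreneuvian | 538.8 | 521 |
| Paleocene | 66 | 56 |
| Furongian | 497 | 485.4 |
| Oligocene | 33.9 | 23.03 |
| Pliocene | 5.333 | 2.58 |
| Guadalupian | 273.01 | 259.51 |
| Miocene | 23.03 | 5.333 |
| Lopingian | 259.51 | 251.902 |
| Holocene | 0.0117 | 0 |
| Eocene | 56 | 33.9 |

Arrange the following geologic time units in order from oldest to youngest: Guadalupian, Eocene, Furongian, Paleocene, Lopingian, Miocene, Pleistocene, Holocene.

Furongian, then Guadalupian, then Lopingian, then Paleocene, then Eocene, then Miocene, then Pleistocene, then Holocene

Read off each span (Ma): Guadalupian 273.01–259.51; Eocene 56–33.9; Furongian 497–485.4; Paleocene 66–56; Lopingian 259.51–251.902; Miocene 23.03–5.333; Pleistocene 2.58–0.0117; Holocene 0.0117–0.
Larger Ma is older, so oldest→youngest is Furongian, Guadalupian, Lopingian, Paleocene, Eocene, Miocene, Pleistocene, Holocene.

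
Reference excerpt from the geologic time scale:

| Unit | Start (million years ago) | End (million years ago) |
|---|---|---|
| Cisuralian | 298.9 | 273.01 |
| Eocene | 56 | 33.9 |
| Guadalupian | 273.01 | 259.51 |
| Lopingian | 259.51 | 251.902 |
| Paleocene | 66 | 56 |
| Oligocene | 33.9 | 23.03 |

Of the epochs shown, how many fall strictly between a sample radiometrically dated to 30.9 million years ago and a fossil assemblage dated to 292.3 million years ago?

4

292.3 Ma sits inside the Cisuralian (298.9–273.01) and 30.9 Ma inside the Oligocene (33.9–23.03); neither of those is wholly between the two dates.
The listed epochs lying completely between them are Guadalupian, Lopingian, Paleocene, Eocene — 4 in all.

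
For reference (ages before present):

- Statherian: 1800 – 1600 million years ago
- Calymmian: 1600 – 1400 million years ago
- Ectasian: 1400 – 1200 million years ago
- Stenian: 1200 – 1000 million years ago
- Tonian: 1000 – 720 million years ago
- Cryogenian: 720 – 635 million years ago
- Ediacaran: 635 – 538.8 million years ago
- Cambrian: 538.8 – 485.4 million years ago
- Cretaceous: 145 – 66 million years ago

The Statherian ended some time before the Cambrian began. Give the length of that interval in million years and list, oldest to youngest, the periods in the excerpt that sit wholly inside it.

1061.2 million years; Calymmian, Ectasian, Stenian, Tonian, Cryogenian, Ediacaran

End of Statherian = 1600 Ma; start of Cambrian = 538.8 Ma.
Gap = 1600 − 538.8 = 1061.2 Myr.
Periods wholly inside 1600–538.8 Ma: Calymmian (1600–1400), Ectasian (1400–1200), Stenian (1200–1000), Tonian (1000–720), Cryogenian (720–635), Ediacaran (635–538.8).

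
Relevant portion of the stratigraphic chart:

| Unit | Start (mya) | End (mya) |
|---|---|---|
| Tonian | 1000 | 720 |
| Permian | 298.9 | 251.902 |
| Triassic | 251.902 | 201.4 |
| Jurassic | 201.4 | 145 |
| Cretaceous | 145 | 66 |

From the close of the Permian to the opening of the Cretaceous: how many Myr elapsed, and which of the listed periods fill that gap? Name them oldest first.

End of Permian = 251.902 Ma; start of Cretaceous = 145 Ma.
Gap = 251.902 − 145 = 106.902 Myr.
Periods wholly inside 251.902–145 Ma: Triassic (251.902–201.4), Jurassic (201.4–145).

106.902 million years; Triassic, Jurassic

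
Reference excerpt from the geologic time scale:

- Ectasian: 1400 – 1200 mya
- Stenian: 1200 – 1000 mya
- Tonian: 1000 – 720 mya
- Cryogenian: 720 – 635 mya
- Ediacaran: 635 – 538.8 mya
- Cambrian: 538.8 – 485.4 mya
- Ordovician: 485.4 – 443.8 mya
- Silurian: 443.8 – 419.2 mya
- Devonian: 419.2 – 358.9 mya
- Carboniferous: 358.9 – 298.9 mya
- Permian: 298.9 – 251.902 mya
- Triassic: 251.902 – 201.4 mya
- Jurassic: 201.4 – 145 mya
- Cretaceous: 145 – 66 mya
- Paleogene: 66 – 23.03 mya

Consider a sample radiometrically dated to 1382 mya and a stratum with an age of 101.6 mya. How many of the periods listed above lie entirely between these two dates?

1382 Ma sits inside the Ectasian (1400–1200) and 101.6 Ma inside the Cretaceous (145–66); neither of those is wholly between the two dates.
The listed periods lying completely between them are Stenian, Tonian, Cryogenian, Ediacaran, Cambrian, Ordovician, Silurian, Devonian, Carboniferous, Permian, Triassic, Jurassic — 12 in all.

12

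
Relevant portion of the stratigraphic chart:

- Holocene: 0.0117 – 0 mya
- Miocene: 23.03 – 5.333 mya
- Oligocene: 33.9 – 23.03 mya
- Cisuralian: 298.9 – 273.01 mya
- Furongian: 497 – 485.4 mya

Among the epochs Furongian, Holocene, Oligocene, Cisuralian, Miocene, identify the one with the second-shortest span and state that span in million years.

Oligocene, 10.87 million years

Start − end for each: Furongian 497 − 485.4 = 11.6; Holocene 0.0117 − 0 = 0.0117; Oligocene 33.9 − 23.03 = 10.87; Cisuralian 298.9 − 273.01 = 25.89; Miocene 23.03 − 5.333 = 17.697.
Ranking these from shortest: Holocene < Oligocene < Furongian < Miocene < Cisuralian.
Position 2 in that ranking is Oligocene, which lasted 10.87 Myr.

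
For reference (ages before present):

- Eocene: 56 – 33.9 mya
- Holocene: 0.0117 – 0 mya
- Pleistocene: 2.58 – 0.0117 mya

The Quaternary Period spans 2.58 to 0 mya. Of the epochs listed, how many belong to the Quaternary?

Epochs inside 2.58–0 Ma: Pleistocene, Holocene — 2 in total.

2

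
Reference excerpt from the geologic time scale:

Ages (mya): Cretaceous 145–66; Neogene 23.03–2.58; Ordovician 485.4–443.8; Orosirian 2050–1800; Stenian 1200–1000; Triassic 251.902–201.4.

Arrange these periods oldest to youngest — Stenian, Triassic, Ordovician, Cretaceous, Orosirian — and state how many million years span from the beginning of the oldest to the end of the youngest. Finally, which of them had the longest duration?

Start ages (Ma): Orosirian 2050, Stenian 1200, Ordovician 485.4, Triassic 251.902, Cretaceous 145.
Ordered oldest to youngest: Orosirian, Stenian, Ordovician, Triassic, Cretaceous.
Span = 2050 − 66 = 1984 Myr.
Durations: Triassic 50.502, Cretaceous 79, Ordovician 41.6, Orosirian 250, Stenian 200 → longest is Orosirian (250 Myr).

Orosirian → Stenian → Ordovician → Triassic → Cretaceous; total span 1984 Myr; longest is Orosirian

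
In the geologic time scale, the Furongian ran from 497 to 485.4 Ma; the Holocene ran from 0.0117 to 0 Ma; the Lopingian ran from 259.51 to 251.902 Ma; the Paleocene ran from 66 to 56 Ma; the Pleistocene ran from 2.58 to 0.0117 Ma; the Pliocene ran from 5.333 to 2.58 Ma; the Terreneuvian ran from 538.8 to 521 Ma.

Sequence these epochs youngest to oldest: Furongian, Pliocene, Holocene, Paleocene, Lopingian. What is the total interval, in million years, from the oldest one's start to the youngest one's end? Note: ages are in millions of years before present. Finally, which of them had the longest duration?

Holocene, Pliocene, Paleocene, Lopingian, Furongian; total span 497 Myr; longest is Furongian

Start ages (Ma): Furongian 497, Lopingian 259.51, Paleocene 66, Pliocene 5.333, Holocene 0.0117.
Ordered youngest to oldest: Holocene, Pliocene, Paleocene, Lopingian, Furongian.
Span = 497 − 0 = 497 Myr.
Durations: Pliocene 2.753, Lopingian 7.608, Furongian 11.6, Paleocene 10, Holocene 0.0117 → longest is Furongian (11.6 Myr).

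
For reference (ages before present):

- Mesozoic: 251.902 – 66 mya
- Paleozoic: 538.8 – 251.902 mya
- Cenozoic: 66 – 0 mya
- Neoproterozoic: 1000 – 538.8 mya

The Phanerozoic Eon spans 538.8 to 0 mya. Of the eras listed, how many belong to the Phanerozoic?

3

Eras inside 538.8–0 Ma: Paleozoic, Mesozoic, Cenozoic — 3 in total.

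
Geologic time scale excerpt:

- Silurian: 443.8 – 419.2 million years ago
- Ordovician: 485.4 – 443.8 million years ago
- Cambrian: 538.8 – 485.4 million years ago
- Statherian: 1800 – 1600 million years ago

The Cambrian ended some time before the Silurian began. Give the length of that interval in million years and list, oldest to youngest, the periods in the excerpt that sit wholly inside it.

41.6 million years; Ordovician

The Cambrian closes at 485.4 Ma and the Silurian opens at 443.8 Ma, so the interval is 485.4 − 443.8 = 41.6 Myr.
A period fits inside if it starts at or after 485.4 Ma and ends at or before 443.8 Ma; oldest first that gives Ordovician.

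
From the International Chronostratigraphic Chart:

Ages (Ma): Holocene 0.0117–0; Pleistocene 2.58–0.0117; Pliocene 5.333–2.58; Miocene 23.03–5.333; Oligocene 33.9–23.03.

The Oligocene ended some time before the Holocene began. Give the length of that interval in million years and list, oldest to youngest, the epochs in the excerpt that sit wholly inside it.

The Oligocene closes at 23.03 Ma and the Holocene opens at 0.0117 Ma, so the interval is 23.03 − 0.0117 = 23.0183 Myr.
An epoch fits inside if it starts at or after 23.03 Ma and ends at or before 0.0117 Ma; oldest first that gives Miocene, Pliocene, Pleistocene.

23.0183 million years; Miocene, Pliocene, Pleistocene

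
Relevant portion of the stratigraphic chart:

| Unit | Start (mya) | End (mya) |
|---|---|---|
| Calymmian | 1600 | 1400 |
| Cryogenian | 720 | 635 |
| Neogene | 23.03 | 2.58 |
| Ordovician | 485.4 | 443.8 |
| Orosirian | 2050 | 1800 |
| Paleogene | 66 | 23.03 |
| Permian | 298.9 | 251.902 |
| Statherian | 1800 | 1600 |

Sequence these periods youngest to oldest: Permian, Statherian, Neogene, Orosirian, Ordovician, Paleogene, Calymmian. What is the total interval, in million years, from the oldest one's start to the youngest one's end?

From the excerpt: Permian 298.9–251.902; Statherian 1800–1600; Neogene 23.03–2.58; Orosirian 2050–1800; Ordovician 485.4–443.8; Paleogene 66–23.03; Calymmian 1600–1400 (Ma).
Larger Ma is earlier, so the oldest is Orosirian and the youngest is Neogene; youngest to oldest: Neogene, Paleogene, Permian, Ordovician, Calymmian, Statherian, Orosirian.
Oldest start 2050 minus youngest end 2.58 gives 2047.42 Myr overall.

Neogene → Paleogene → Permian → Ordovician → Calymmian → Statherian → Orosirian; total span 2047.42 Myr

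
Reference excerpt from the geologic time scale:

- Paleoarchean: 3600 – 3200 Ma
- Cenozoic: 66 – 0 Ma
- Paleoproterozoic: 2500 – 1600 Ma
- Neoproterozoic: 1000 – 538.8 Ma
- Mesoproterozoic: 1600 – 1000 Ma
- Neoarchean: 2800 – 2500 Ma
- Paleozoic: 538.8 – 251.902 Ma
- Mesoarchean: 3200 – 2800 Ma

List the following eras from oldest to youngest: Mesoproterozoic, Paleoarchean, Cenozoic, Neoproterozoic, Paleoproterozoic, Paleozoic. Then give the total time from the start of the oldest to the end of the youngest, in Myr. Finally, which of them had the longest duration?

Paleoarchean → Paleoproterozoic → Mesoproterozoic → Neoproterozoic → Paleozoic → Cenozoic; total span 3600 Myr; longest is Paleoproterozoic

From the excerpt: Mesoproterozoic 1600–1000; Paleoarchean 3600–3200; Cenozoic 66–0; Neoproterozoic 1000–538.8; Paleoproterozoic 2500–1600; Paleozoic 538.8–251.902 (Ma).
Larger Ma is earlier, so the oldest is Paleoarchean and the youngest is Cenozoic; oldest to youngest: Paleoarchean, Paleoproterozoic, Mesoproterozoic, Neoproterozoic, Paleozoic, Cenozoic.
Oldest start 3600 minus youngest end 0 gives 3600 Myr overall.
Individual lengths (start − end): Paleozoic 286.898; Neoproterozoic 461.2; Mesoproterozoic 600; Cenozoic 66; Paleoproterozoic 900; Paleoarchean 400. The largest is Paleoproterozoic at 900 Myr.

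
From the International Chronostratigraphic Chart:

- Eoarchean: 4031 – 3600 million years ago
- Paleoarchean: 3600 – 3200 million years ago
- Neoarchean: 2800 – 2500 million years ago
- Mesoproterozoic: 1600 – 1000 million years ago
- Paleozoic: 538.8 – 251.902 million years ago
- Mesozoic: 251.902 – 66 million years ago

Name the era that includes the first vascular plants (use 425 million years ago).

425 Ma lies between 538.8 and 251.902 Ma, so it falls in the Paleozoic.

Paleozoic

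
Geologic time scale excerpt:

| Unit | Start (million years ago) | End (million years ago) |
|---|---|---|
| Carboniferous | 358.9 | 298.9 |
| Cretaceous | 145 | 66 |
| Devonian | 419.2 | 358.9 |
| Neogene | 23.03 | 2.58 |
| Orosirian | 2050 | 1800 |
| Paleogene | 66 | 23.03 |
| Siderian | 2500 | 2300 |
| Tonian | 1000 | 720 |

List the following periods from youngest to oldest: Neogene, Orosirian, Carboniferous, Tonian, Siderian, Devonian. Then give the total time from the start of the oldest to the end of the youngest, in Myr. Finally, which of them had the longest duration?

Neogene, Carboniferous, Devonian, Tonian, Orosirian, Siderian; total span 2497.42 Myr; longest is Tonian

Start ages (Ma): Siderian 2500, Orosirian 2050, Tonian 1000, Devonian 419.2, Carboniferous 358.9, Neogene 23.03.
Ordered youngest to oldest: Neogene, Carboniferous, Devonian, Tonian, Orosirian, Siderian.
Span = 2500 − 2.58 = 2497.42 Myr.
Durations: Neogene 20.45, Carboniferous 60, Devonian 60.3, Tonian 280, Siderian 200, Orosirian 250 → longest is Tonian (280 Myr).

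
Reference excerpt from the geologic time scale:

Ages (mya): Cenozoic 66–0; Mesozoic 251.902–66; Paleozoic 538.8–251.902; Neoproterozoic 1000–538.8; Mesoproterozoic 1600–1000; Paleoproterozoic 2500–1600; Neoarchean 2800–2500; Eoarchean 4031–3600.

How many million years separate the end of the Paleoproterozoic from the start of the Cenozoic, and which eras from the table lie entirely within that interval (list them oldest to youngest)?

1534 million years; Mesoproterozoic, Neoproterozoic, Paleozoic, Mesozoic

The Paleoproterozoic closes at 1600 Ma and the Cenozoic opens at 66 Ma, so the interval is 1600 − 66 = 1534 Myr.
An era fits inside if it starts at or after 1600 Ma and ends at or before 66 Ma; oldest first that gives Mesoproterozoic, Neoproterozoic, Paleozoic, Mesozoic.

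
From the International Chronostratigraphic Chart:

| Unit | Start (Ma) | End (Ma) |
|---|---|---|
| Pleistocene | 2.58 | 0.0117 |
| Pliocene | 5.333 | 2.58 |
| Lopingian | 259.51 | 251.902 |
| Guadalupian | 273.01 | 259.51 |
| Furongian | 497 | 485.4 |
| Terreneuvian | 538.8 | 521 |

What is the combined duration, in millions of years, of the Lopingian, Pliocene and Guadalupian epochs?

Each duration: Lopingian = 7.608; Pliocene = 2.753; Guadalupian = 13.5.
Sum: 7.608 + 2.753 + 13.5 = 23.861 Myr.

23.861 million years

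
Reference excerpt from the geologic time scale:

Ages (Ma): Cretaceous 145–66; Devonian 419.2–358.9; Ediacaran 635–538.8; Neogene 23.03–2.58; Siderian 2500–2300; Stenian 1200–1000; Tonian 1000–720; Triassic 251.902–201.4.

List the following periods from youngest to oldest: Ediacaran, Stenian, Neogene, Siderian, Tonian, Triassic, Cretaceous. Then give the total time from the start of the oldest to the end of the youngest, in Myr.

Neogene, Cretaceous, Triassic, Ediacaran, Tonian, Stenian, Siderian; total span 2497.42 Myr

From the excerpt: Ediacaran 635–538.8; Stenian 1200–1000; Neogene 23.03–2.58; Siderian 2500–2300; Tonian 1000–720; Triassic 251.902–201.4; Cretaceous 145–66 (Ma).
Larger Ma is earlier, so the oldest is Siderian and the youngest is Neogene; youngest to oldest: Neogene, Cretaceous, Triassic, Ediacaran, Tonian, Stenian, Siderian.
Oldest start 2500 minus youngest end 2.58 gives 2497.42 Myr overall.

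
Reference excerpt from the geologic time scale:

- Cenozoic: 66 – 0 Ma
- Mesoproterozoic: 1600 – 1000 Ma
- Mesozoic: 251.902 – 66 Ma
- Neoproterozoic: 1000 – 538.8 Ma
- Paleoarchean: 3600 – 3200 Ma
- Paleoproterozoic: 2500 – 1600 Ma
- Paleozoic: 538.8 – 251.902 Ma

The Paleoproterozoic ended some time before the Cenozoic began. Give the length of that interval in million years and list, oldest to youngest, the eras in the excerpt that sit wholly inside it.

The Paleoproterozoic closes at 1600 Ma and the Cenozoic opens at 66 Ma, so the interval is 1600 − 66 = 1534 Myr.
An era fits inside if it starts at or after 1600 Ma and ends at or before 66 Ma; oldest first that gives Mesoproterozoic, Neoproterozoic, Paleozoic, Mesozoic.

1534 million years; Mesoproterozoic, Neoproterozoic, Paleozoic, Mesozoic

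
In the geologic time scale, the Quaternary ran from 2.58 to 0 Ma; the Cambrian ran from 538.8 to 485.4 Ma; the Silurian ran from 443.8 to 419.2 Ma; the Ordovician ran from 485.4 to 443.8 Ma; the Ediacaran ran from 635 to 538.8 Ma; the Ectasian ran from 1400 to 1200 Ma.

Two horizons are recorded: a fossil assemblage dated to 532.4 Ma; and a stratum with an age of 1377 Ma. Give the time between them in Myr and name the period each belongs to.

Elapsed time: 1377 − 532.4 = 844.6 Myr.
532.4 Ma lies within 538.8–485.4 Ma: Cambrian.
1377 Ma lies within 1400–1200 Ma: Ectasian.

844.6 million years apart; the first in the Cambrian, the second in the Ectasian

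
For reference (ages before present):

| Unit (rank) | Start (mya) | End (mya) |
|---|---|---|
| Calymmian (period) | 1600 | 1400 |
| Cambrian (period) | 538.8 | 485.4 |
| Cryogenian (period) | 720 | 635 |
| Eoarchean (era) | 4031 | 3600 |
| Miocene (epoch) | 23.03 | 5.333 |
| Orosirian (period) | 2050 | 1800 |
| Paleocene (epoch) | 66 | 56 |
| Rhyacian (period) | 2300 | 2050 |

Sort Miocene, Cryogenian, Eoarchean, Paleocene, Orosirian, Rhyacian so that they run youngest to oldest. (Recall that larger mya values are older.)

Read off each span (Ma): Miocene 23.03–5.333; Cryogenian 720–635; Eoarchean 4031–3600; Paleocene 66–56; Orosirian 2050–1800; Rhyacian 2300–2050.
Larger Ma is older, so oldest→youngest is Eoarchean, Rhyacian, Orosirian, Cryogenian, Paleocene, Miocene; reverse it for youngest→oldest.

Miocene, then Paleocene, then Cryogenian, then Orosirian, then Rhyacian, then Eoarchean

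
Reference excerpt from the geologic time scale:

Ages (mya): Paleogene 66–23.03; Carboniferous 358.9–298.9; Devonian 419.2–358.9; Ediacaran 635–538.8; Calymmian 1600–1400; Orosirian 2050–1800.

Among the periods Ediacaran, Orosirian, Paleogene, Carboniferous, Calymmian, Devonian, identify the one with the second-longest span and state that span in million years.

Start − end for each: Ediacaran 635 − 538.8 = 96.2; Orosirian 2050 − 1800 = 250; Paleogene 66 − 23.03 = 42.97; Carboniferous 358.9 − 298.9 = 60; Calymmian 1600 − 1400 = 200; Devonian 419.2 − 358.9 = 60.3.
Ranking these from longest: Orosirian > Calymmian > Ediacaran > Devonian > Carboniferous > Paleogene.
Position 2 in that ranking is Calymmian, which lasted 200 Myr.

Calymmian, 200 million years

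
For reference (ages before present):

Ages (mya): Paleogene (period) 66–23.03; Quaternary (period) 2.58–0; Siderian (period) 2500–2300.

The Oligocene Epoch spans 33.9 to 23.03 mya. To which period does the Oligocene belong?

Paleogene

The Oligocene (33.9–23.03 Ma) lies entirely within 66–23.03 Ma, the Paleogene Period.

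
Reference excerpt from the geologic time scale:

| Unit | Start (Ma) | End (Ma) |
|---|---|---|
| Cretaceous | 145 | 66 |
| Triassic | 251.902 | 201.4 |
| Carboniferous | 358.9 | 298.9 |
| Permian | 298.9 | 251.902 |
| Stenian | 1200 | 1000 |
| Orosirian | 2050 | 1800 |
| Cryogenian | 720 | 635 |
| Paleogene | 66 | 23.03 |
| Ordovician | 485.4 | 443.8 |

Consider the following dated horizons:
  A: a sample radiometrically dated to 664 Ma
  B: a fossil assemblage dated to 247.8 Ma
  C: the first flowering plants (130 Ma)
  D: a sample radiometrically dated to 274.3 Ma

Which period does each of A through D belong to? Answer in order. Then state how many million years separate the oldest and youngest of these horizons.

A — Cryogenian; B — Triassic; C — Cretaceous; D — Permian; span 534 million years

A: 664 Ma lies in 720–635 Ma, so Cryogenian.
B: 247.8 Ma lies in 251.902–201.4 Ma, so Triassic.
C: 130 Ma lies in 145–66 Ma, so Cretaceous.
D: 274.3 Ma lies in 298.9–251.902 Ma, so Permian.
Oldest = 664 Ma, youngest = 130 Ma → span 534 Myr.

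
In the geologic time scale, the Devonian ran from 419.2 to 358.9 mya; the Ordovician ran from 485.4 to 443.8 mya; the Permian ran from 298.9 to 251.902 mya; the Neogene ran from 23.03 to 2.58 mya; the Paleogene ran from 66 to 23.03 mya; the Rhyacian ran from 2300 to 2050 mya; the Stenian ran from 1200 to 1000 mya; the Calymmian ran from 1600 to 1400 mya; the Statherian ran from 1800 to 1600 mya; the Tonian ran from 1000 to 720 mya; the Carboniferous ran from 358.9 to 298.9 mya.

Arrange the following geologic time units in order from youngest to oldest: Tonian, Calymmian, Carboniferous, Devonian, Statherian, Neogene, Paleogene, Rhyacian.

Sorting by start age (ascending Ma, since larger Ma = older): Neogene start 23.03, Paleogene start 66, Carboniferous start 358.9, Devonian start 419.2, Tonian start 1000, Calymmian start 1600, Statherian start 1800, Rhyacian start 2300.

Neogene → Paleogene → Carboniferous → Devonian → Tonian → Calymmian → Statherian → Rhyacian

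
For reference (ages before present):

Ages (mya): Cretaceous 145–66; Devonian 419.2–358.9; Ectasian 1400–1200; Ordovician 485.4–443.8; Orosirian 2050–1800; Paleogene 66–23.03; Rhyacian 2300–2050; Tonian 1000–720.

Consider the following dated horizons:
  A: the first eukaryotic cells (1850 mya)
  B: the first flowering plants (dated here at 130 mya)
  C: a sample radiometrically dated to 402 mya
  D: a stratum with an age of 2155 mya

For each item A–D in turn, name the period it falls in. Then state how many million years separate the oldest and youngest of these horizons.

A: 1850 Ma lies in 2050–1800 Ma, so Orosirian.
B: 130 Ma lies in 145–66 Ma, so Cretaceous.
C: 402 Ma lies in 419.2–358.9 Ma, so Devonian.
D: 2155 Ma lies in 2300–2050 Ma, so Rhyacian.
Oldest = 2155 Ma, youngest = 130 Ma → span 2025 Myr.

A — Orosirian; B — Cretaceous; C — Devonian; D — Rhyacian; span 2025 million years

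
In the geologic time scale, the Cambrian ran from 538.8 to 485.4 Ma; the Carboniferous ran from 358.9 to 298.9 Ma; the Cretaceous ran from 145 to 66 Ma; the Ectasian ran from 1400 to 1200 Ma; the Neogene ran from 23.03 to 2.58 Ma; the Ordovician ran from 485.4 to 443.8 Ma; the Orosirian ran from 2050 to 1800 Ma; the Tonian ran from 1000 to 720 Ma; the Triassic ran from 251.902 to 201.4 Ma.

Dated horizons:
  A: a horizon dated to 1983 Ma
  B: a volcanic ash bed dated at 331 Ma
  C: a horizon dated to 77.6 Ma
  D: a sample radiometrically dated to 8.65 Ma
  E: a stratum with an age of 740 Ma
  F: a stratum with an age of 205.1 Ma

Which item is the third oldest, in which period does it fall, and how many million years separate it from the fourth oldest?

B, in the Carboniferous; 125.9 million years to F

Larger Ma means older, so oldest first: A 1983 > E 740 > B 331 > F 205.1 > C 77.6 > D 8.65.
Counting 3 along gives B (331 Ma); the excerpt puts that inside the Carboniferous, 358.9–298.9 Ma.
Next in line is F (205.1 Ma), and 331 − 205.1 = 125.9 Myr.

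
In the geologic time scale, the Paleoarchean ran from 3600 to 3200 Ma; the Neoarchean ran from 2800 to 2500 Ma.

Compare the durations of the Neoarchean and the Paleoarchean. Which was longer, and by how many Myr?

Paleoarchean, by 100 million years

Neoarchean: 2800 − 2500 = 300 Myr.
Paleoarchean: 3600 − 3200 = 400 Myr.
Difference: 400 − 300 = 100 Myr, so the Paleoarchean was longer.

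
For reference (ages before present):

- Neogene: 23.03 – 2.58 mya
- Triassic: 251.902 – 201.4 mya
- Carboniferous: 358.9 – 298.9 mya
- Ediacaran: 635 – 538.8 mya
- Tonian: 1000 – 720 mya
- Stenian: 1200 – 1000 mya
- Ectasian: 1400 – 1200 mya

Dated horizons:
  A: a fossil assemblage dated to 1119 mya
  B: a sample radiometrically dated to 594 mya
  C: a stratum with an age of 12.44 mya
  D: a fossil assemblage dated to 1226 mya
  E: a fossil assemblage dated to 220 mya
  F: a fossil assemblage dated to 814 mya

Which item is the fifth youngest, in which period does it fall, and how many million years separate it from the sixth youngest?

Sorted youngest-first by Ma: C (12.44), E (220), B (594), F (814), A (1119), D (1226).
The fifth youngest is A at 1119 Ma, which lies in 1200–1000 Ma: the Stenian.
The sixth youngest is D at 1226 Ma; separation = |1119 − 1226| = 107 Myr.

A, in the Stenian; 107 million years to D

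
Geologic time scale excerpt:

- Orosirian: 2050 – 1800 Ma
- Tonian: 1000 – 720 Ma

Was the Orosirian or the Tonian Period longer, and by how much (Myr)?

Tonian, by 30 million years

Orosirian: 2050 − 1800 = 250 Myr.
Tonian: 1000 − 720 = 280 Myr.
Difference: 280 − 250 = 30 Myr, so the Tonian was longer.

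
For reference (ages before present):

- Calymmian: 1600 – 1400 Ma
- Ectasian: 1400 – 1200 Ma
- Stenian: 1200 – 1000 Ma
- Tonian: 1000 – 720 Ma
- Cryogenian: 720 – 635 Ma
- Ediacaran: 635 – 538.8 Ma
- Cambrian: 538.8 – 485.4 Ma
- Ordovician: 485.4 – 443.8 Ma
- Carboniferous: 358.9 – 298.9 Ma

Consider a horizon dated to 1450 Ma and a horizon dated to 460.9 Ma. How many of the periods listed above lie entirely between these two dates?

1450 Ma sits inside the Calymmian (1600–1400) and 460.9 Ma inside the Ordovician (485.4–443.8); neither of those is wholly between the two dates.
The listed periods lying completely between them are Ectasian, Stenian, Tonian, Cryogenian, Ediacaran, Cambrian — 6 in all.

6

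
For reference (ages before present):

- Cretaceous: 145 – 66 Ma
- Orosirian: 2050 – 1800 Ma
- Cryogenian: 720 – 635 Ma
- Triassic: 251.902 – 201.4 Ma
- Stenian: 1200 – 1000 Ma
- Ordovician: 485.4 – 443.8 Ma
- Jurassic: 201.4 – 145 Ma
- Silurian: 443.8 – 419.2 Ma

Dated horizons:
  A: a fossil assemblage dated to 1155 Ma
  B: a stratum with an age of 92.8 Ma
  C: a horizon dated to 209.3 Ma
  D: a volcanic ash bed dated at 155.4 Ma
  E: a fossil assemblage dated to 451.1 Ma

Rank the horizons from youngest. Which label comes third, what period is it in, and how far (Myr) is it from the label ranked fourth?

C, in the Triassic; 241.8 million years to E

Smaller Ma means younger, so youngest first: B 92.8 < D 155.4 < C 209.3 < E 451.1 < A 1155.
Counting 3 along gives C (209.3 Ma); the excerpt puts that inside the Triassic, 251.902–201.4 Ma.
Next in line is E (451.1 Ma), and 451.1 − 209.3 = 241.8 Myr.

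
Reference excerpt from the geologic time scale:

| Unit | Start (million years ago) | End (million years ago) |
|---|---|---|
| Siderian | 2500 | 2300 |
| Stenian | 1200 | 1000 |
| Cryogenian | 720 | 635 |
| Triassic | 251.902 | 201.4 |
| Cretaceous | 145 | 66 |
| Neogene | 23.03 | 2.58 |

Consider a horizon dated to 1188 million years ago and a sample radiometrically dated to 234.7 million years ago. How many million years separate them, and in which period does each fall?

Elapsed time: 1188 − 234.7 = 953.3 Myr.
1188 Ma lies within 1200–1000 Ma: Stenian.
234.7 Ma lies within 251.902–201.4 Ma: Triassic.

953.3 million years apart; the first in the Stenian, the second in the Triassic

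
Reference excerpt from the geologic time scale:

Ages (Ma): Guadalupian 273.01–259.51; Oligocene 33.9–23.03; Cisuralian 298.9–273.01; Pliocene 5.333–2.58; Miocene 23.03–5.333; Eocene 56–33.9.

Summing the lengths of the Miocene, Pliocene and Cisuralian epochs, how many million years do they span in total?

Each duration: Miocene = 17.697; Pliocene = 2.753; Cisuralian = 25.89.
Sum: 17.697 + 2.753 + 25.89 = 46.34 Myr.

46.34 million years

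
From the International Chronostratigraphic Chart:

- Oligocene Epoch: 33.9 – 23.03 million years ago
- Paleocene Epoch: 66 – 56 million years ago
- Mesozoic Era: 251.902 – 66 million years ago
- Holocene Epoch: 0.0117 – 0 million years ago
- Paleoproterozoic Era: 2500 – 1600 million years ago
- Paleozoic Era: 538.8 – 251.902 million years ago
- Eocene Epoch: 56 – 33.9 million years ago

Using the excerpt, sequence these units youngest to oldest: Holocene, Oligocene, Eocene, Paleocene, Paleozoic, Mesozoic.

The oldest of these is Paleozoic (starts 538.8 Ma) and the youngest is Holocene (ends 0 Ma).
In between, by decreasing start age: Mesozoic (251.902), Paleocene (66), Eocene (56), Oligocene (33.9).
Listing youngest first means reversing that sequence.

Holocene, then Oligocene, then Eocene, then Paleocene, then Mesozoic, then Paleozoic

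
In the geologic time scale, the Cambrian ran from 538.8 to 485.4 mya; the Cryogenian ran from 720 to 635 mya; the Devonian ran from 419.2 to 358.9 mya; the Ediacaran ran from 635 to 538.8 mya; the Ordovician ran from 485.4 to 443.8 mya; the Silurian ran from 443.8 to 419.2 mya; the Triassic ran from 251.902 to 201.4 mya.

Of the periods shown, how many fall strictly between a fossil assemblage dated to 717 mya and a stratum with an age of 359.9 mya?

The older date is 717 Ma and the younger is 359.9 Ma.
Periods with start < 717 and end > 359.9 Ma: Ediacaran (635–538.8), Cambrian (538.8–485.4), Ordovician (485.4–443.8), Silurian (443.8–419.2).
That is 4 complete periods.

4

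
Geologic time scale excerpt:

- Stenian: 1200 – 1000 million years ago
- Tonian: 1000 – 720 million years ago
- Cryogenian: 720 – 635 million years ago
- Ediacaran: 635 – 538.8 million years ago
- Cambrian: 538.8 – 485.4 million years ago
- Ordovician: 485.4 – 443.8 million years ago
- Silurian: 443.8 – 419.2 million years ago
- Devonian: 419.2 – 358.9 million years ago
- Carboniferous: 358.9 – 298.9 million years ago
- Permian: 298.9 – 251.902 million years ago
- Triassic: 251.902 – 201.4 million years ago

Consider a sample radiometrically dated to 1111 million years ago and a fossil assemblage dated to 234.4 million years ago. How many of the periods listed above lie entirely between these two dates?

9

The older date is 1111 Ma and the younger is 234.4 Ma.
Periods with start < 1111 and end > 234.4 Ma: Tonian (1000–720), Cryogenian (720–635), Ediacaran (635–538.8), Cambrian (538.8–485.4), Ordovician (485.4–443.8), Silurian (443.8–419.2), Devonian (419.2–358.9), Carboniferous (358.9–298.9), Permian (298.9–251.902).
That is 9 complete periods.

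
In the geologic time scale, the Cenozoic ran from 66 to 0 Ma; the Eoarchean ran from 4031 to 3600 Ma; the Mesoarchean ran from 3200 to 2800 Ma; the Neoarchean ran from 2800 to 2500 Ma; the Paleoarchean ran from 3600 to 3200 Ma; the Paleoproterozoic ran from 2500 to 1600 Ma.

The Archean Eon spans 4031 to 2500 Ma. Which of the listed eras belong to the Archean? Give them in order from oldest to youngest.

Eoarchean, Paleoarchean, Mesoarchean, Neoarchean

Eras with both bounds inside 4031–2500 Ma: Eoarchean (4031–3600), Paleoarchean (3600–3200), Mesoarchean (3200–2800), Neoarchean (2800–2500).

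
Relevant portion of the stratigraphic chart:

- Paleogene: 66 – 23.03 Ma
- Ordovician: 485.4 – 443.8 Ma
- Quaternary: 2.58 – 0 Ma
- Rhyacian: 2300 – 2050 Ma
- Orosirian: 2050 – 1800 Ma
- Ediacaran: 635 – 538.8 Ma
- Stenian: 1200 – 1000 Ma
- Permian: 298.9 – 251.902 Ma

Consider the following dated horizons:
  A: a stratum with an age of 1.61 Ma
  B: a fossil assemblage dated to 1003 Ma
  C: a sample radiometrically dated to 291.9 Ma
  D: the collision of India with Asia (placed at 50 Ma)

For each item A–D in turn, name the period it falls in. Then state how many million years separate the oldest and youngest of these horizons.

Match each age against the start–end ranges in the excerpt: A = 1.61 Ma → Quaternary (2.58–0); B = 1003 Ma → Stenian (1200–1000); C = 291.9 Ma → Permian (298.9–251.902); D = 50 Ma → Paleogene (66–23.03).
The largest age is 1003 Ma and the smallest is 1.61 Ma; their difference is 1001.39 Myr.

A — Quaternary; B — Stenian; C — Permian; D — Paleogene; span 1001.39 million years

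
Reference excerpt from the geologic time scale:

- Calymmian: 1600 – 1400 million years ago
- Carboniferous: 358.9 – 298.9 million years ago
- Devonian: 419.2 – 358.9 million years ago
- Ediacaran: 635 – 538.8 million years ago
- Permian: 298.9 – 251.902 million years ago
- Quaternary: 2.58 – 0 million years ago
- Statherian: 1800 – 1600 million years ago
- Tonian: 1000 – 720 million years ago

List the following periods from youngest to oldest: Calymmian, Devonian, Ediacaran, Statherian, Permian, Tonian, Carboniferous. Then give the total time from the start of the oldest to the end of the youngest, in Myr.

Permian, Carboniferous, Devonian, Ediacaran, Tonian, Calymmian, Statherian; total span 1548.098 Myr

Start ages (Ma): Statherian 1800, Calymmian 1600, Tonian 1000, Ediacaran 635, Devonian 419.2, Carboniferous 358.9, Permian 298.9.
Ordered youngest to oldest: Permian, Carboniferous, Devonian, Ediacaran, Tonian, Calymmian, Statherian.
Span = 1800 − 251.902 = 1548.098 Myr.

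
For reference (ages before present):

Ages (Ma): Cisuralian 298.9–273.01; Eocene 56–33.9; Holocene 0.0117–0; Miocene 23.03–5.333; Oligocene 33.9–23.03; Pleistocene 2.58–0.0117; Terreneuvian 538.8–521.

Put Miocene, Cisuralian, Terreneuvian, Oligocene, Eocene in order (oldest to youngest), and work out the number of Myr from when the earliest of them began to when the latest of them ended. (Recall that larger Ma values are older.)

Start ages (Ma): Terreneuvian 538.8, Cisuralian 298.9, Eocene 56, Oligocene 33.9, Miocene 23.03.
Ordered oldest to youngest: Terreneuvian, Cisuralian, Eocene, Oligocene, Miocene.
Span = 538.8 − 5.333 = 533.467 Myr.

Terreneuvian → Cisuralian → Eocene → Oligocene → Miocene; total span 533.467 Myr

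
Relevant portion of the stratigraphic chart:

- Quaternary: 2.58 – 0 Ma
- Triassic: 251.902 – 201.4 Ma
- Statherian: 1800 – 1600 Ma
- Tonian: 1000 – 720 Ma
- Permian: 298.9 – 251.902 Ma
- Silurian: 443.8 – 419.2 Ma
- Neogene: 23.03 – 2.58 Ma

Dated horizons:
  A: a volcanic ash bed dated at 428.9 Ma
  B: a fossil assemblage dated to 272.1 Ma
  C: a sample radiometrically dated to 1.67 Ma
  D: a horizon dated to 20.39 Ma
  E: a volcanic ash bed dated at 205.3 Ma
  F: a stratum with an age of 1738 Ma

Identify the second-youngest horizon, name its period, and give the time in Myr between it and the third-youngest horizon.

Smaller Ma means younger, so youngest first: C 1.67 < D 20.39 < E 205.3 < B 272.1 < A 428.9 < F 1738.
Counting 2 along gives D (20.39 Ma); the excerpt puts that inside the Neogene, 23.03–2.58 Ma.
Next in line is E (205.3 Ma), and 205.3 − 20.39 = 184.91 Myr.

D, in the Neogene; 184.91 million years to E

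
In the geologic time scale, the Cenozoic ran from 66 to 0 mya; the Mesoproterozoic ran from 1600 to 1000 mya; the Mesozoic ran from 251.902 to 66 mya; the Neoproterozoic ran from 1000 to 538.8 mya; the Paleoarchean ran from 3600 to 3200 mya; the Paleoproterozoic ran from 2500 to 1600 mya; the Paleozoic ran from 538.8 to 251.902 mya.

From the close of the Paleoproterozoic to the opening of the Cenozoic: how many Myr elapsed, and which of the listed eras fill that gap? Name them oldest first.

1534 million years; Mesoproterozoic, Neoproterozoic, Paleozoic, Mesozoic

The Paleoproterozoic closes at 1600 Ma and the Cenozoic opens at 66 Ma, so the interval is 1600 − 66 = 1534 Myr.
An era fits inside if it starts at or after 1600 Ma and ends at or before 66 Ma; oldest first that gives Mesoproterozoic, Neoproterozoic, Paleozoic, Mesozoic.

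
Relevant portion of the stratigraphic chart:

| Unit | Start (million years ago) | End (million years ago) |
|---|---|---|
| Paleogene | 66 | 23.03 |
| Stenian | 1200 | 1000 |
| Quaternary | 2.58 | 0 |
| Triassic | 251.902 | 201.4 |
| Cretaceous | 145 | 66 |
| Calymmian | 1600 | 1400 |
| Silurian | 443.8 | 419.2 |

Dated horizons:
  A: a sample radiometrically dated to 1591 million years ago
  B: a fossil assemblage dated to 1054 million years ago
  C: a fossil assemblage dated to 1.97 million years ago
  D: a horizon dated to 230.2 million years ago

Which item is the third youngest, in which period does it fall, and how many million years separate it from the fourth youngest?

B, in the Stenian; 537 million years to A

Sorted youngest-first by Ma: C (1.97), D (230.2), B (1054), A (1591).
The third youngest is B at 1054 Ma, which lies in 1200–1000 Ma: the Stenian.
The fourth youngest is A at 1591 Ma; separation = |1054 − 1591| = 537 Myr.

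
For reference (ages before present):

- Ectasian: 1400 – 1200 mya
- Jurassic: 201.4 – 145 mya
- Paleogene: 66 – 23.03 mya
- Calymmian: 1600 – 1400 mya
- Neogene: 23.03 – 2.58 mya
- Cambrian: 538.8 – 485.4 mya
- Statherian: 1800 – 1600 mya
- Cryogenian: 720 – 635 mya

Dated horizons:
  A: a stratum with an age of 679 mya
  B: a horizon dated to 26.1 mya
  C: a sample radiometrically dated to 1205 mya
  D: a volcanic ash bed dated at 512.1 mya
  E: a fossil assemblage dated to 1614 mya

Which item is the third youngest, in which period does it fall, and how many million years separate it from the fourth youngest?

A, in the Cryogenian; 526 million years to C

Smaller Ma means younger, so youngest first: B 26.1 < D 512.1 < A 679 < C 1205 < E 1614.
Counting 3 along gives A (679 Ma); the excerpt puts that inside the Cryogenian, 720–635 Ma.
Next in line is C (1205 Ma), and 1205 − 679 = 526 Myr.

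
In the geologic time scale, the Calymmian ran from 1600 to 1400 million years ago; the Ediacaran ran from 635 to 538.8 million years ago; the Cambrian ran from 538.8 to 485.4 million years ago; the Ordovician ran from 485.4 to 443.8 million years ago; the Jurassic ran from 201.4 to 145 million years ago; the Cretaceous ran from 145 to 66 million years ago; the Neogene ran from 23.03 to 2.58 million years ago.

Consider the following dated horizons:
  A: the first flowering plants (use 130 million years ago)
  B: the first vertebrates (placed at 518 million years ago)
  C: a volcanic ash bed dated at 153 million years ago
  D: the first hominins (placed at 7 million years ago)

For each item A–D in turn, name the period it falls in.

A — Cretaceous; B — Cambrian; C — Jurassic; D — Neogene

A: 130 Ma lies in 145–66 Ma, so Cretaceous.
B: 518 Ma lies in 538.8–485.4 Ma, so Cambrian.
C: 153 Ma lies in 201.4–145 Ma, so Jurassic.
D: 7 Ma lies in 23.03–2.58 Ma, so Neogene.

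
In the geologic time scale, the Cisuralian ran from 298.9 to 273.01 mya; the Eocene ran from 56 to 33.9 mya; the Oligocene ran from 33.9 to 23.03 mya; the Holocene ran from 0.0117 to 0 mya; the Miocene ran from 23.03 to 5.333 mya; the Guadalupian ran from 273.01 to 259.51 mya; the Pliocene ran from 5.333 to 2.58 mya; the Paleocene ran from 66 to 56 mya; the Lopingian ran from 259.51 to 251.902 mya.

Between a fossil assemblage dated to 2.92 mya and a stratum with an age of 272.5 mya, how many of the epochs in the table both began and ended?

The older date is 272.5 Ma and the younger is 2.92 Ma.
Epochs with start < 272.5 and end > 2.92 Ma: Lopingian (259.51–251.902), Paleocene (66–56), Eocene (56–33.9), Oligocene (33.9–23.03), Miocene (23.03–5.333).
That is 5 complete epochs.

5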